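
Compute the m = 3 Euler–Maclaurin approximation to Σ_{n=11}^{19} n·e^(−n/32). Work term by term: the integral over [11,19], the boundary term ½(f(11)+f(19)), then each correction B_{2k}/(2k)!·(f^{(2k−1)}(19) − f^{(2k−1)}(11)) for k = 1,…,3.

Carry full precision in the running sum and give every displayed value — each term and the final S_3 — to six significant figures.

S_3 ≈ 83.5805

∫_11^19 x·e^(−x/32) dx evaluates to 74.4541.
Boundary: ½(f(11) + f(19)) = ½(7.80017 + 10.4928) = 9.14648.
Integral + boundary = 83.6006.
Order-1 term: 1/12 · (0.224353 − 0.465351) = -0.0200832.
Running total after k=1: 83.5805.
Order-2 term: −1/720 · (0.00129771 − 0.00183942) = 7.52368e-07.
Running total after k=2: 83.5805.
Order-3 term: 1/30240 · (2.32064e-06 − 3.14882e-06) = -2.73870e-11.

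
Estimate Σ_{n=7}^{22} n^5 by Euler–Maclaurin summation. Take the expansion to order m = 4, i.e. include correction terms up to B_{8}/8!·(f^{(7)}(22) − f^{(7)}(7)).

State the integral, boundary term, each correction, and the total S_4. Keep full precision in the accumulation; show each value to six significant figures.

The integral term ∫_7^22 x^5 dx = 1.88770e+07.
½[f(7) + f(22)] = ½[16807.0 + 5.15363e+06] = 2.58522e+06.
So far: 2.14623e+07.
k=1: B_{2}/(2)! × [f^{(1)}(22) − f^{(1)}(7)] = 1/12 × (1.17128e+06 − 12005.0) = 96606.2.
Partial sum through k=1: 2.15589e+07.
k=2: B_{4}/(4)! × [f^{(3)}(22) − f^{(3)}(7)] = −1/720 × (29040.0 − 2940.00) = -36.2500.
Partial sum through k=2: 2.15588e+07.
k=3: B_{6}/(6)! × [f^{(5)}(22) − f^{(5)}(7)] = 1/30240 × (120.000 − 120.000) = 0.00000.
Partial sum through k=3: 2.15588e+07.
k=4: B_{8}/(8)! × [f^{(7)}(22) − f^{(7)}(7)] = −1/1209600 × (0.00000 − 0.00000) = 0.00000.

S_4 ≈ 2.15588e+07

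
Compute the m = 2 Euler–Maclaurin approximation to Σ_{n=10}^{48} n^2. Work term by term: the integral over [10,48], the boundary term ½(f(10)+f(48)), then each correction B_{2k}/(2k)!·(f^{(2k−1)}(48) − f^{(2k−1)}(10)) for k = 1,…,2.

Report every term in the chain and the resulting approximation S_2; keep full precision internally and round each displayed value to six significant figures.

∫_10^48 x^2 dx evaluates to 36530.7.
Endpoint term: (f(10) + f(48))/2 = (100.000 + 2304.00)/2 = 1202.00.
Running total after boundary: 37732.7.
Correction k=1: B_{2}/2! · (f^{(1)}(48) − f^{(1)}(10)) = 1/12 · (96.0000 − 20.0000) = 6.33333.
After k=1: 37739.0.
Correction k=2: B_{4}/4! · (f^{(3)}(48) − f^{(3)}(10)) = −1/720 · (0.00000 − 0.00000) = 0.00000.

S_2 ≈ 37739.0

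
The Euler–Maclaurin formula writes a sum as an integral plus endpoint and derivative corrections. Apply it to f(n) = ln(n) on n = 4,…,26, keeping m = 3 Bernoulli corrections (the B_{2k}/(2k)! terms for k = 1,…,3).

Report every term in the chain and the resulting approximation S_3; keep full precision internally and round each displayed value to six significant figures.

S_3 ≈ 59.4699

∫_4^26 ln(x) dx evaluates to 57.1653.
½[f(4) + f(26)] = ½[1.38629 + 3.25810] = 2.32220.
Running total after boundary: 59.4875.
Order-1 term: 1/12 · (0.0384615 − 0.250000) = -0.0176282.
Partial sum through k=1: 59.4699.
Order-2 term: −1/720 · (0.000113792 − 0.0312500) = 4.32447e-05.
Partial sum through k=2: 59.4699.
Order-3 term: 1/30240 · (2.01997e-06 − 0.0234375) = -7.74983e-07.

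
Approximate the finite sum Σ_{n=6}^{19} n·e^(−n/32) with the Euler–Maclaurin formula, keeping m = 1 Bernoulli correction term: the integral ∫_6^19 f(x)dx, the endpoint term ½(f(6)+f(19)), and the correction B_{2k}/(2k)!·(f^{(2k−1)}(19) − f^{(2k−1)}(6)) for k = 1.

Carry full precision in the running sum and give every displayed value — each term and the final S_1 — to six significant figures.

The integral term ∫_6^19 x·e^(−x/32) dx = 106.823.
½[f(6) + f(19)] = ½[4.97417 + 10.4928] = 7.73349.
Integral + boundary = 114.557.
k=1: B_{2}/(2)! × [f^{(1)}(19) − f^{(1)}(6)] = 1/12 × (0.224353 − 0.673586) = -0.0374361.

S_1 ≈ 114.519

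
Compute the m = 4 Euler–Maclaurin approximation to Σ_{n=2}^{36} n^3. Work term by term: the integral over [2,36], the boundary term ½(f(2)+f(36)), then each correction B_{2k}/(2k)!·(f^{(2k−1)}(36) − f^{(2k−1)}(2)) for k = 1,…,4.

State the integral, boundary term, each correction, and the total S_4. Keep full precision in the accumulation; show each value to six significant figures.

Integral: ∫_2^36 x^3 dx = 419900.
Endpoint term: (f(2) + f(36))/2 = (8.00000 + 46656.0)/2 = 23332.0.
Integral + boundary = 443232.
k=1: B_{2}/(2)! × [f^{(1)}(36) − f^{(1)}(2)] = 1/12 × (3888.00 − 12.0000) = 323.000.
Running total after k=1: 443555.
k=2: B_{4}/(4)! × [f^{(3)}(36) − f^{(3)}(2)] = −1/720 × (6.00000 − 6.00000) = 0.00000.
Running total after k=2: 443555.
k=3: B_{6}/(6)! × [f^{(5)}(36) − f^{(5)}(2)] = 1/30240 × (0.00000 − 0.00000) = 0.00000.
Running total after k=3: 443555.
k=4: B_{8}/(8)! × [f^{(7)}(36) − f^{(7)}(2)] = −1/1209600 × (0.00000 − 0.00000) = 0.00000.

S_4 ≈ 443555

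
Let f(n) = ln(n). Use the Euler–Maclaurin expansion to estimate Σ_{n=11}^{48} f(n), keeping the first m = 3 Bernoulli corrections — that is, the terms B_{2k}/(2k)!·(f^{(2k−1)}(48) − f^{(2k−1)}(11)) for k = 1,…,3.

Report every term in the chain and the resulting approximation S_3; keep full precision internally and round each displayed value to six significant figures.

∫_11^48 ln(x) dx evaluates to 122.441.
½[f(11) + f(48)] = ½[2.39790 + 3.87120] = 3.13455.
Running total after boundary: 125.575.
Order-1 term: 1/12 · (0.0208333 − 0.0909091) = -0.00583965.
Partial sum through k=1: 125.570.
Order-2 term: −1/720 · (1.80845e-05 − 0.00150263) = 2.06187e-06.
Partial sum through k=2: 125.570.
Order-3 term: 1/30240 · (9.41901e-08 − 0.000149021) = -4.92483e-09.

S_3 ≈ 125.570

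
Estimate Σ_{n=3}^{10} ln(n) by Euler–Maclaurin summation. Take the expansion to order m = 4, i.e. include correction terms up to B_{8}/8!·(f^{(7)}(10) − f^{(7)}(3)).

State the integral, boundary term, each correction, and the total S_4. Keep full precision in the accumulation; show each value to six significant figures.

S_4 ≈ 14.4113

Integral: ∫_3^10 ln(x) dx = 12.7300.
½[f(3) + f(10)] = ½[1.09861 + 2.30259] = 1.70060.
Integral + boundary = 14.4306.
Correction k=1: B_{2}/2! · (f^{(1)}(10) − f^{(1)}(3)) = 1/12 · (0.100000 − 0.333333) = -0.0194444.
After k=1: 14.4112.
Correction k=2: B_{4}/4! · (f^{(3)}(10) − f^{(3)}(3)) = −1/720 · (0.00200000 − 0.0740741) = 0.000100103.
After k=2: 14.4113.
Correction k=3: B_{6}/6! · (f^{(5)}(10) − f^{(5)}(3)) = 1/30240 · (0.000240000 − 0.0987654) = -3.25812e-06.
After k=3: 14.4113.
Correction k=4: B_{8}/8! · (f^{(7)}(10) − f^{(7)}(3)) = −1/1209600 · (7.20000e-05 − 0.329218) = 2.72112e-07.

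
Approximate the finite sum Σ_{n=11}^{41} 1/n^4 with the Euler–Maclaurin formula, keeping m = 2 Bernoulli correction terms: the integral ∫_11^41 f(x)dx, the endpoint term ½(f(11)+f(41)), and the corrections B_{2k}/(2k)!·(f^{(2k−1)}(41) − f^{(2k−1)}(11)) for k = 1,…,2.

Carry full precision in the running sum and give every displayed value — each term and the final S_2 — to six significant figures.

S_2 ≈ 0.000281988

The integral term ∫_11^41 1/x^4 dx = 0.000245602.
Endpoint term: (f(11) + f(41))/2 = (6.83013e-05 + 3.53887e-07)/2 = 3.43276e-05.
Integral + boundary = 0.000279929.
Correction k=1: B_{2}/2! · (f^{(1)}(41) − f^{(1)}(11)) = 1/12 · (-3.45256e-08 − (-2.48369e-05)) = 2.06686e-06.
After k=1: 0.000281996.
Correction k=2: B_{4}/4! · (f^{(3)}(41) − f^{(3)}(11)) = −1/720 · (-6.16161e-10 − (-6.15790e-06)) = -8.55178e-09.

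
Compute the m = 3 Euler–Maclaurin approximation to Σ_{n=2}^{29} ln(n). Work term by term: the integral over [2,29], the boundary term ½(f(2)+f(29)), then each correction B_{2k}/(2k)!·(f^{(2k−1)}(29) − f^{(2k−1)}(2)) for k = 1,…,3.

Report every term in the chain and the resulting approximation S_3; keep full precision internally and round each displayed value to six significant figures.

S_3 ≈ 71.2570

The integral term ∫_2^29 ln(x) dx = 69.2653.
½[f(2) + f(29)] = ½[0.693147 + 3.36730] = 2.03022.
So far: 71.2955.
k=1: B_{2}/(2)! × [f^{(1)}(29) − f^{(1)}(2)] = 1/12 × (0.0344828 − 0.500000) = -0.0387931.
Partial sum through k=1: 71.2567.
k=2: B_{4}/(4)! × [f^{(3)}(29) − f^{(3)}(2)] = −1/720 × (8.20042e-05 − 0.250000) = 0.000347108.
Partial sum through k=2: 71.2571.
k=3: B_{6}/(6)! × [f^{(5)}(29) − f^{(5)}(2)] = 1/30240 × (1.17010e-06 − 0.750000) = -2.48015e-05.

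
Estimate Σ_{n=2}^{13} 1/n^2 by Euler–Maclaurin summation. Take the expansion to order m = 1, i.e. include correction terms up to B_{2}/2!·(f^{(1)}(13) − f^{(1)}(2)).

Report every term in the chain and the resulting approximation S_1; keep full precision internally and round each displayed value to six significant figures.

S_1 ≈ 0.571793

∫_2^13 1/x^2 dx evaluates to 0.423077.
Endpoint term: (f(2) + f(13))/2 = (0.250000 + 0.00591716)/2 = 0.127959.
Running total after boundary: 0.551036.
Order-1 term: 1/12 · (-0.000910332 − (-0.250000)) = 0.0207575.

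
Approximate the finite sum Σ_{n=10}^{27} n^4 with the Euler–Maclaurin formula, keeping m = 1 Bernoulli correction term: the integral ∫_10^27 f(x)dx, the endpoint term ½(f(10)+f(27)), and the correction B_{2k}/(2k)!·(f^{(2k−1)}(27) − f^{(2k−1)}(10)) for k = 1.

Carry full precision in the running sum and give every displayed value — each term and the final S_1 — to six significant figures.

S_1 ≈ 3.12673e+06

∫_10^27 x^4 dx evaluates to 2.84978e+06.
Endpoint term: (f(10) + f(27))/2 = (10000.0 + 531441)/2 = 270720.
Running total after boundary: 3.12050e+06.
k=1: B_{2}/(2)! × [f^{(1)}(27) − f^{(1)}(10)] = 1/12 × (78732.0 − 4000.00) = 6227.67.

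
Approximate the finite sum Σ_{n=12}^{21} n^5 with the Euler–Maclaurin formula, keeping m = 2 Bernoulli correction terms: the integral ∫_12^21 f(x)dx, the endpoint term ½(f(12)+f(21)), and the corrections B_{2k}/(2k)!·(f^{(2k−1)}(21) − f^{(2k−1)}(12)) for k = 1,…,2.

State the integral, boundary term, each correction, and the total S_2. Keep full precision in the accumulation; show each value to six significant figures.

S_2 ≈ 1.60355e+07

Integral: ∫_12^21 x^5 dx = 1.37967e+07.
Endpoint term: (f(12) + f(21))/2 = (248832 + 4.08410e+06)/2 = 2.16647e+06.
Running total after boundary: 1.59632e+07.
Order-1 term: 1/12 · (972405 − 103680) = 72393.8.
After k=1: 1.60355e+07.
Order-2 term: −1/720 · (26460.0 − 8640.00) = -24.7500.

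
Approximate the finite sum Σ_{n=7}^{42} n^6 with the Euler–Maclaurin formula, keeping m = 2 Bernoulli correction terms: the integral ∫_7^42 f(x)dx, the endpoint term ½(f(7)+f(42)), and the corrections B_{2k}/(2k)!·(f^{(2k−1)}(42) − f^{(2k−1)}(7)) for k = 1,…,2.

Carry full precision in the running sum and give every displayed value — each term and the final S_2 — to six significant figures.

S_2 ≈ 3.57440e+10

∫_7^42 x^6 dx evaluates to 3.29341e+10.
½[f(7) + f(42)] = ½[117649 + 5.48903e+09] = 2.74457e+09.
So far: 3.56786e+10.
Order-1 term: 1/12 · (7.84147e+08 − 100842) = 6.53372e+07.
Partial sum through k=1: 3.57440e+10.
Order-2 term: −1/720 · (8.89056e+06 − 41160.0) = -12290.8.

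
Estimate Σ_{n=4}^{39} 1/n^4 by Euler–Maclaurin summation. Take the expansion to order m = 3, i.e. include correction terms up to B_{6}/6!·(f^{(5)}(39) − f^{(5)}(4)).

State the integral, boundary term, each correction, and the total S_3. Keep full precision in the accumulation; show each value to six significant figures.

S_3 ≈ 0.00747225

Integral: ∫_4^39 1/x^4 dx = 0.00520271.
Boundary: ½(f(4) + f(39)) = ½(0.00390625 + 4.32257e-07) = 0.00195334.
Integral + boundary = 0.00715606.
Order-1 term: 1/12 · (-4.43340e-08 − (-0.00390625)) = 0.000325517.
Running total after k=1: 0.00748157.
Order-2 term: −1/720 · (-8.74438e-10 − (-0.00732422)) = -1.01725e-05.
Running total after k=2: 0.00747140.
Order-3 term: 1/30240 · (-3.21950e-11 − (-0.0256348)) = 8.47711e-07.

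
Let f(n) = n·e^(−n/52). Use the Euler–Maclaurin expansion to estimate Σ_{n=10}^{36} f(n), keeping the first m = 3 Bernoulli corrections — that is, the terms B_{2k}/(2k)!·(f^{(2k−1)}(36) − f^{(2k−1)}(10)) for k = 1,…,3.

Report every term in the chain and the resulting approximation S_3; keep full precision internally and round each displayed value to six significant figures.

S_3 ≈ 383.139

∫_10^36 x·e^(−x/52) dx evaluates to 370.049.
½[f(10) + f(36)] = ½[8.25053 + 18.0151] = 13.1328.
So far: 383.182.
k=1: B_{2}/(2)! × [f^{(1)}(36) − f^{(1)}(10)] = 1/12 × (0.153975 − 0.666389) = -0.0427011.
Partial sum through k=1: 383.139.
k=2: B_{4}/(4)! × [f^{(3)}(36) − f^{(3)}(10)] = −1/720 × (0.000427077 − 0.000856692) = 5.96688e-07.
Partial sum through k=2: 383.139.
k=3: B_{6}/(6)! × [f^{(5)}(36) − f^{(5)}(10)] = 1/30240 × (2.94826e-07 − 5.42507e-07) = -8.19050e-12.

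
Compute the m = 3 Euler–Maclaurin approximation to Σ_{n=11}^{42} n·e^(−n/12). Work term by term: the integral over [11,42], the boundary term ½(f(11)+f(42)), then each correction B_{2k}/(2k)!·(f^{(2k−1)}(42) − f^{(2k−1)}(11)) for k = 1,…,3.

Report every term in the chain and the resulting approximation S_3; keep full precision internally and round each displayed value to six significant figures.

S_3 ≈ 93.6149

The integral term ∫_11^42 x·e^(−x/12) dx = 90.7906.
Endpoint term: (f(11) + f(42))/2 = (4.39835 + 1.26829)/2 = 2.83332.
So far: 93.6239.
Correction k=1: B_{2}/2! · (f^{(1)}(42) − f^{(1)}(11)) = 1/12 · (-0.0754935 − 0.0333208) = -0.00906786.
After k=1: 93.6149.
Correction k=2: B_{4}/4! · (f^{(3)}(42) − f^{(3)}(11)) = −1/720 · (-0.000104852 − 0.00578486) = 8.18016e-06.
After k=2: 93.6149.
Correction k=3: B_{6}/6! · (f^{(5)}(42) − f^{(5)}(11)) = 1/30240 · (2.18442e-06 − 7.87384e-05) = -2.53155e-09.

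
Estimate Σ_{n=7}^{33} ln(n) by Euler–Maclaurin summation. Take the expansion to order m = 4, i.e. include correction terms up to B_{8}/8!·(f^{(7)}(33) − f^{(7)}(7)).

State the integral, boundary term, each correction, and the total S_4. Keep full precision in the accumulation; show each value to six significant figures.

S_4 ≈ 78.4752

∫_7^33 ln(x) dx evaluates to 75.7634.
Endpoint term: (f(7) + f(33))/2 = (1.94591 + 3.49651)/2 = 2.72121.
Running total after boundary: 78.4846.
Correction k=1: B_{2}/2! · (f^{(1)}(33) − f^{(1)}(7)) = 1/12 · (0.0303030 − 0.142857) = -0.00937951.
After k=1: 78.4752.
Correction k=2: B_{4}/4! · (f^{(3)}(33) − f^{(3)}(7)) = −1/720 · (5.56529e-05 − 0.00583090) = 8.02118e-06.
After k=2: 78.4752.
Correction k=3: B_{6}/6! · (f^{(5)}(33) − f^{(5)}(7)) = 1/30240 · (6.13256e-07 − 0.00142798) = -4.72012e-08.
After k=3: 78.4752.
Correction k=4: B_{8}/8! · (f^{(7)}(33) − f^{(7)}(7)) = −1/1209600 · (1.68941e-08 − 0.000874271) = 7.22763e-10.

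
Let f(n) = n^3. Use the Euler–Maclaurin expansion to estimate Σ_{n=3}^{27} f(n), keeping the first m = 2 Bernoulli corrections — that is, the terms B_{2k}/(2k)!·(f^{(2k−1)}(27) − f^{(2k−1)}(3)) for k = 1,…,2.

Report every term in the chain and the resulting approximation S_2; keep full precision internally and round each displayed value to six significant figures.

S_2 ≈ 142875

∫_3^27 x^3 dx evaluates to 132840.
½[f(3) + f(27)] = ½[27.0000 + 19683.0] = 9855.00.
Running total after boundary: 142695.
k=1: B_{2}/(2)! × [f^{(1)}(27) − f^{(1)}(3)] = 1/12 × (2187.00 − 27.0000) = 180.000.
After k=1: 142875.
k=2: B_{4}/(4)! × [f^{(3)}(27) − f^{(3)}(3)] = −1/720 × (6.00000 − 6.00000) = 0.00000.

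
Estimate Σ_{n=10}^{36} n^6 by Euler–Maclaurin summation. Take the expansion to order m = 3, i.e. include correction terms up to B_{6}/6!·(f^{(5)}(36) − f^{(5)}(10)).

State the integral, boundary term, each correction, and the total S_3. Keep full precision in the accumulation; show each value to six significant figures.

Integral: ∫_10^36 x^6 dx = 1.11935e+10.
½[f(10) + f(36)] = ½[1.00000e+06 + 2.17678e+09] = 1.08889e+09.
So far: 1.22823e+10.
k=1: B_{2}/(2)! × [f^{(1)}(36) − f^{(1)}(10)] = 1/12 × (3.62797e+08 − 600000) = 3.01831e+07.
After k=1: 1.23125e+10.
k=2: B_{4}/(4)! × [f^{(3)}(36) − f^{(3)}(10)] = −1/720 × (5.59872e+06 − 120000) = -7609.33.
After k=2: 1.23125e+10.
k=3: B_{6}/(6)! × [f^{(5)}(36) − f^{(5)}(10)] = 1/30240 × (25920.0 − 7200.00) = 0.619048.

S_3 ≈ 1.23125e+10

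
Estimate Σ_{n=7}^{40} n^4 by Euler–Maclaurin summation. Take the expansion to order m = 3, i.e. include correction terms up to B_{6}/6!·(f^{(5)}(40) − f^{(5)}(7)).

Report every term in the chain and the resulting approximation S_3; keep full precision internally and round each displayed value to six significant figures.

Integral: ∫_7^40 x^4 dx = 2.04766e+07.
½[f(7) + f(40)] = ½[2401.00 + 2.56000e+06] = 1.28120e+06.
Integral + boundary = 2.17578e+07.
Order-1 term: 1/12 · (256000 − 1372.00) = 21219.0.
Running total after k=1: 2.17791e+07.
Order-2 term: −1/720 · (960.000 − 168.000) = -1.10000.
Running total after k=2: 2.17791e+07.
Order-3 term: 1/30240 · (0.00000 − 0.00000) = 0.00000.

S_3 ≈ 2.17791e+07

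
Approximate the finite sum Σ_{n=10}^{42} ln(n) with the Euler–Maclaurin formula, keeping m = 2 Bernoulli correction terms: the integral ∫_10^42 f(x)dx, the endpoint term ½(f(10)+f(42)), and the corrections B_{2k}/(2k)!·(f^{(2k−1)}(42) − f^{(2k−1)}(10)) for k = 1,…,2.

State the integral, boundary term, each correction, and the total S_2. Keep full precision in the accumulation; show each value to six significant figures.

S_2 ≈ 104.970

∫_10^42 ln(x) dx evaluates to 101.956.
Boundary: ½(f(10) + f(42)) = ½(2.30259 + 3.73767) = 3.02013.
Running total after boundary: 104.976.
Correction k=1: B_{2}/2! · (f^{(1)}(42) − f^{(1)}(10)) = 1/12 · (0.0238095 − 0.100000) = -0.00634921.
After k=1: 104.970.
Correction k=2: B_{4}/4! · (f^{(3)}(42) − f^{(3)}(10)) = −1/720 · (2.69949e-05 − 0.00200000) = 2.74028e-06.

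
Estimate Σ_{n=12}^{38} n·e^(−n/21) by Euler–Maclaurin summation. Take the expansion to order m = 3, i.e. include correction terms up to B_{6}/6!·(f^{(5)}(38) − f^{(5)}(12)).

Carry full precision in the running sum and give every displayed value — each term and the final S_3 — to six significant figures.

S_3 ≈ 194.954

The integral term ∫_12^38 x·e^(−x/21) dx = 188.486.
Boundary: ½(f(12) + f(38)) = ½(6.77662 + 6.22182) = 6.49922.
So far: 194.985.
Correction k=1: B_{2}/2! · (f^{(1)}(38) − f^{(1)}(12)) = 1/12 · (-0.132545 − 0.242022) = -0.0312139.
After k=1: 194.954.
Correction k=2: B_{4}/4! · (f^{(3)}(38) − f^{(3)}(12)) = −1/720 · (0.000441994 − 0.00310988) = 3.70540e-06.
After k=2: 194.954.
Correction k=3: B_{6}/6! · (f^{(5)}(38) − f^{(5)}(12)) = 1/30240 · (2.68604e-06 − 1.28593e-05) = -3.36418e-10.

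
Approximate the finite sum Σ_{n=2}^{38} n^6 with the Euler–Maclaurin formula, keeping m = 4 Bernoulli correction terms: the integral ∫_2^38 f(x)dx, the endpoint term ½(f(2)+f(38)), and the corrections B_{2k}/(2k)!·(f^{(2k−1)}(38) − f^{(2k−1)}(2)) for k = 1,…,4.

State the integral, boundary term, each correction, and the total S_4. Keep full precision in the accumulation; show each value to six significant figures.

S_4 ≈ 1.78902e+10

Integral: ∫_2^38 x^6 dx = 1.63451e+10.
½[f(2) + f(38)] = ½[64.0000 + 3.01094e+09] = 1.50547e+09.
Integral + boundary = 1.78506e+10.
Order-1 term: 1/12 · (4.75411e+08 − 192.000) = 3.96176e+07.
After k=1: 1.78902e+10.
Order-2 term: −1/720 · (6.58464e+06 − 960.000) = -9144.00.
After k=2: 1.78902e+10.
Order-3 term: 1/30240 · (27360.0 − 1440.00) = 0.857143.
After k=3: 1.78902e+10.
Order-4 term: −1/1209600 · (0.00000 − 0.00000) = 0.00000.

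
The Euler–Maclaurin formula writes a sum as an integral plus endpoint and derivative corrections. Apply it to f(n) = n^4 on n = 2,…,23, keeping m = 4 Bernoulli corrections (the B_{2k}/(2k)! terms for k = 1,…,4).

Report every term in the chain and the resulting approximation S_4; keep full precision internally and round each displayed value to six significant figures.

The integral term ∫_2^23 x^4 dx = 1.28726e+06.
Boundary: ½(f(2) + f(23)) = ½(16.0000 + 279841) = 139928.
Integral + boundary = 1.42719e+06.
Correction k=1: B_{2}/2! · (f^{(1)}(23) − f^{(1)}(2)) = 1/12 · (48668.0 − 32.0000) = 4053.00.
After k=1: 1.43124e+06.
Correction k=2: B_{4}/4! · (f^{(3)}(23) − f^{(3)}(2)) = −1/720 · (552.000 − 48.0000) = -0.700000.
After k=2: 1.43124e+06.
Correction k=3: B_{6}/6! · (f^{(5)}(23) − f^{(5)}(2)) = 1/30240 · (0.00000 − 0.00000) = 0.00000.
After k=3: 1.43124e+06.
Correction k=4: B_{8}/8! · (f^{(7)}(23) − f^{(7)}(2)) = −1/1209600 · (0.00000 − 0.00000) = 0.00000.

S_4 ≈ 1.43124e+06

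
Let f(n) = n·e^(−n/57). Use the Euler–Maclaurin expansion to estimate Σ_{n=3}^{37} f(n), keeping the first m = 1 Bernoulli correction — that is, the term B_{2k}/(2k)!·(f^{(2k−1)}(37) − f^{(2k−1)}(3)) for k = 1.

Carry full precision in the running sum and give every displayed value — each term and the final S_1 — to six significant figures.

S_1 ≈ 456.109

∫_3^37 x·e^(−x/57) dx evaluates to 445.079.
Endpoint term: (f(3) + f(37))/2 = (2.84619 + 19.3326)/2 = 11.0894.
Integral + boundary = 456.168.
Correction k=1: B_{2}/2! · (f^{(1)}(37) − f^{(1)}(3)) = 1/12 · (0.183335 − 0.898796) = -0.0596218.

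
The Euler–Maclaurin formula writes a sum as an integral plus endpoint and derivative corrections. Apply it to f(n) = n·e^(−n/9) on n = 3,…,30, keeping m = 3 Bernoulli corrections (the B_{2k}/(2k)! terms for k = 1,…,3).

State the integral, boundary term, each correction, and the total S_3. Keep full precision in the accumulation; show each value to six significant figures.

S_3 ≈ 66.4270

Integral: ∫_3^30 x·e^(−x/9) dx = 64.8638.
Endpoint term: (f(3) + f(30))/2 = (2.14959 + 1.07022)/2 = 1.60991.
So far: 66.4737.
k=1: B_{2}/(2)! × [f^{(1)}(30) − f^{(1)}(3)] = 1/12 × (-0.0832393 − 0.477688) = -0.0467439.
Partial sum through k=1: 66.4270.
k=2: B_{4}/(4)! × [f^{(3)}(30) − f^{(3)}(3)] = −1/720 × (-0.000146807 − 0.0235895) = 3.29671e-05.
Partial sum through k=2: 66.4270.
k=3: B_{6}/(6)! × [f^{(5)}(30) − f^{(5)}(3)] = 1/30240 × (9.06213e-06 − 0.000509650) = -1.65538e-08.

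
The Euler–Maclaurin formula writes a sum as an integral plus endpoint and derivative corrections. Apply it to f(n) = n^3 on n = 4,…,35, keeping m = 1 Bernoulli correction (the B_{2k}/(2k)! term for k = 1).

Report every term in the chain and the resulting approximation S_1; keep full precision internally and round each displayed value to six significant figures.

S_1 ≈ 396864

The integral term ∫_4^35 x^3 dx = 375092.
Endpoint term: (f(4) + f(35))/2 = (64.0000 + 42875.0)/2 = 21469.5.
Integral + boundary = 396562.
Order-1 term: 1/12 · (3675.00 − 48.0000) = 302.250.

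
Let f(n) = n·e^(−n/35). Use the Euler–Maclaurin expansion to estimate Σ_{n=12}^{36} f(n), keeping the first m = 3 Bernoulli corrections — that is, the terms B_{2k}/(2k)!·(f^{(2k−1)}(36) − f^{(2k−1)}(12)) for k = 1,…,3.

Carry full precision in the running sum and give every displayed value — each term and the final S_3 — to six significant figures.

S_3 ≈ 289.745

∫_12^36 x·e^(−x/35) dx evaluates to 279.091.
½[f(12) + f(36)] = ½[8.51688 + 12.8706] = 10.6937.
Integral + boundary = 289.785.
k=1: B_{2}/(2)! × [f^{(1)}(36) − f^{(1)}(12)] = 1/12 × (-0.0102148 − 0.466400) = -0.0397179.
After k=1: 289.745.
k=2: B_{4}/(4)! × [f^{(3)}(36) − f^{(3)}(12)] = −1/720 × (0.000575363 − 0.00153949) = 1.33907e-06.
After k=2: 289.745.
k=3: B_{6}/(6)! × [f^{(5)}(36) − f^{(5)}(12)] = 1/30240 × (9.46175e-07 − 2.20265e-06) = -4.15502e-11.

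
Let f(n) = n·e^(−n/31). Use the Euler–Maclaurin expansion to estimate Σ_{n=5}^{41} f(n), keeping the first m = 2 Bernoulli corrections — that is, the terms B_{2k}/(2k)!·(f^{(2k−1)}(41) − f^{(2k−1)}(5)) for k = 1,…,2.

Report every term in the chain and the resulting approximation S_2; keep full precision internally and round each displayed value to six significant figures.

S_2 ≈ 362.580

∫_5^41 x·e^(−x/31) dx evaluates to 355.057.
Boundary: ½(f(5) + f(41)) = ½(4.25522 + 10.9243) = 7.58977.
Running total after boundary: 362.647.
Correction k=1: B_{2}/2! · (f^{(1)}(41) − f^{(1)}(5)) = 1/12 · (-0.0859506 − 0.713780) = -0.0666442.
Partial sum through k=1: 362.580.
Correction k=2: B_{4}/4! · (f^{(3)}(41) − f^{(3)}(5)) = −1/720 · (0.000465081 − 0.00251391) = 2.84560e-06.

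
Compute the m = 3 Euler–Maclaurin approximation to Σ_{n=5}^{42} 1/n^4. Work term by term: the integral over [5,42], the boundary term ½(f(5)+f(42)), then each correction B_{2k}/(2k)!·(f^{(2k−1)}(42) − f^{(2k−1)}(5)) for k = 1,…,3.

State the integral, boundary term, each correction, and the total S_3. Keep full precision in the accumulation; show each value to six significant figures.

S_3 ≈ 0.00356697

Integral: ∫_5^42 1/x^4 dx = 0.00266217.
Boundary: ½(f(5) + f(42)) = ½(0.00160000 + 3.21368e-07) = 0.000800161.
Running total after boundary: 0.00346233.
Order-1 term: 1/12 · (-3.06065e-08 − (-0.00128000)) = 0.000106664.
After k=1: 0.00356899.
Order-2 term: −1/720 · (-5.20519e-10 − (-0.00153600)) = -2.13333e-06.
After k=2: 0.00356686.
Order-3 term: 1/30240 · (-1.65244e-11 − (-0.00344064)) = 1.13778e-07.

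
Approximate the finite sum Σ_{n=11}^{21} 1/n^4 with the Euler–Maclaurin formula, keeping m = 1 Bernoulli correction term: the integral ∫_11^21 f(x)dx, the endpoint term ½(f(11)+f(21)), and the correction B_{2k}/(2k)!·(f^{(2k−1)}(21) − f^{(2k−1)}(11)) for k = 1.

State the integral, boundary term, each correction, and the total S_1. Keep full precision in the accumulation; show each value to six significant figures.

Integral: ∫_11^21 1/x^4 dx = 0.000214445.
Boundary: ½(f(11) + f(21)) = ½(6.83013e-05 + 5.14189e-06) = 3.67216e-05.
Running total after boundary: 0.000251167.
k=1: B_{2}/(2)! × [f^{(1)}(21) − f^{(1)}(11)] = 1/12 × (-9.79408e-07 − (-2.48369e-05)) = 1.98812e-06.

S_1 ≈ 0.000253155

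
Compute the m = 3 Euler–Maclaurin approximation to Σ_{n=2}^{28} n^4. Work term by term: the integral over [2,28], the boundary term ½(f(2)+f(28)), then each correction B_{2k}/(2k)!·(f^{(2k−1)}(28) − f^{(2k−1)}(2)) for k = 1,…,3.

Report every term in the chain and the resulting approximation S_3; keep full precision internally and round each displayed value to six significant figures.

S_3 ≈ 3.75672e+06

∫_2^28 x^4 dx evaluates to 3.44207e+06.
½[f(2) + f(28)] = ½[16.0000 + 614656] = 307336.
Running total after boundary: 3.74940e+06.
Order-1 term: 1/12 · (87808.0 − 32.0000) = 7314.67.
Partial sum through k=1: 3.75672e+06.
Order-2 term: −1/720 · (672.000 − 48.0000) = -0.866667.
Partial sum through k=2: 3.75672e+06.
Order-3 term: 1/30240 · (0.00000 − 0.00000) = 0.00000.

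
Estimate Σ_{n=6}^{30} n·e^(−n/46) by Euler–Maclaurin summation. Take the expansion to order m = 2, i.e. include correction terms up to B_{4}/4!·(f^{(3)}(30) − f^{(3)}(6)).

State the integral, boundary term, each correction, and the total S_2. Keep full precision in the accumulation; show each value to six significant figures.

S_2 ≈ 288.781

Integral: ∫_6^30 x·e^(−x/46) dx = 278.382.
Boundary: ½(f(6) + f(30)) = ½(5.26628 + 15.6274) = 10.4468.
Running total after boundary: 288.829.
k=1: B_{2}/(2)! × [f^{(1)}(30) − f^{(1)}(6)] = 1/12 × (0.181187 − 0.763229) = -0.0485035.
Partial sum through k=1: 288.781.
k=2: B_{4}/(4)! × [f^{(3)}(30) − f^{(3)}(6)] = −1/720 × (0.000577983 − 0.00119029) = 8.50429e-07.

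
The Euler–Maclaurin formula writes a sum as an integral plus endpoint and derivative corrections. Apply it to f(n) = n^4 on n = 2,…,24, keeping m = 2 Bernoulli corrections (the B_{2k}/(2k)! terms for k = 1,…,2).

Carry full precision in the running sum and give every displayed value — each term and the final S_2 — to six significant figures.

S_2 ≈ 1.76302e+06

Integral: ∫_2^24 x^4 dx = 1.59252e+06.
½[f(2) + f(24)] = ½[16.0000 + 331776] = 165896.
Integral + boundary = 1.75841e+06.
Order-1 term: 1/12 · (55296.0 − 32.0000) = 4605.33.
Partial sum through k=1: 1.76302e+06.
Order-2 term: −1/720 · (576.000 − 48.0000) = -0.733333.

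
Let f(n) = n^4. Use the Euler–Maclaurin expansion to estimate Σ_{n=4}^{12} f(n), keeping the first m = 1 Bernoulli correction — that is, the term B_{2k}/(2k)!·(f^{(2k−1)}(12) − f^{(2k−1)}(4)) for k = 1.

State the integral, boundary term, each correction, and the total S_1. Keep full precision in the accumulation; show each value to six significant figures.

The integral term ∫_4^12 x^4 dx = 49561.6.
Boundary: ½(f(4) + f(12)) = ½(256.000 + 20736.0) = 10496.0.
Running total after boundary: 60057.6.
k=1: B_{2}/(2)! × [f^{(1)}(12) − f^{(1)}(4)] = 1/12 × (6912.00 − 256.000) = 554.667.

S_1 ≈ 60612.3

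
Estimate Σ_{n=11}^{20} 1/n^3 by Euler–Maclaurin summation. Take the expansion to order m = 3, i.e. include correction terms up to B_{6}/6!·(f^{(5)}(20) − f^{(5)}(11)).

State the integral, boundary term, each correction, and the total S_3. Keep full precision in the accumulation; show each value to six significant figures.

S_3 ≈ 0.00333586

The integral term ∫_11^20 1/x^3 dx = 0.00288223.
Boundary: ½(f(11) + f(20)) = ½(0.000751315 + 0.000125000) = 0.000438157.
Running total after boundary: 0.00332039.
Order-1 term: 1/12 · (-1.87500e-05 − (-0.000204904)) = 1.55128e-05.
After k=1: 0.00333590.
Order-2 term: −1/720 · (-9.37500e-07 − (-3.38684e-05)) = -4.57374e-08.
After k=2: 0.00333586.
Order-3 term: 1/30240 · (-9.84375e-08 − (-1.17560e-05)) = 3.85501e-10.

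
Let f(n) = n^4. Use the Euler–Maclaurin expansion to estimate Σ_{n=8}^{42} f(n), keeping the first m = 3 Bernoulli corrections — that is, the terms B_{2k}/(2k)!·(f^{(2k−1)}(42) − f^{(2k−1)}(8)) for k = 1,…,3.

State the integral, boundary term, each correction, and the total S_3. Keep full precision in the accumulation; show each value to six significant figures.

∫_8^42 x^4 dx evaluates to 2.61317e+07.
½[f(8) + f(42)] = ½[4096.00 + 3.11170e+06] = 1.55790e+06.
So far: 2.76896e+07.
k=1: B_{2}/(2)! × [f^{(1)}(42) − f^{(1)}(8)] = 1/12 × (296352 − 2048.00) = 24525.3.
After k=1: 2.77141e+07.
k=2: B_{4}/(4)! × [f^{(3)}(42) − f^{(3)}(8)] = −1/720 × (1008.00 − 192.000) = -1.13333.
After k=2: 2.77141e+07.
k=3: B_{6}/(6)! × [f^{(5)}(42) − f^{(5)}(8)] = 1/30240 × (0.00000 − 0.00000) = 0.00000.

S_3 ≈ 2.77141e+07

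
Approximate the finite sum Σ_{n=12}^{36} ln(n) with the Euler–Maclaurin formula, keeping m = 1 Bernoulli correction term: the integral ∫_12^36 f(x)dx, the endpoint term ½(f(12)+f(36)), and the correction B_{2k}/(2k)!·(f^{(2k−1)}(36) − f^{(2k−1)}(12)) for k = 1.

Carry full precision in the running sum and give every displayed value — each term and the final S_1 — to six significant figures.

Integral: ∫_12^36 ln(x) dx = 75.1878.
Endpoint term: (f(12) + f(36))/2 = (2.48491 + 3.58352)/2 = 3.03421.
Running total after boundary: 78.2220.
k=1: B_{2}/(2)! × [f^{(1)}(36) − f^{(1)}(12)] = 1/12 × (0.0277778 − 0.0833333) = -0.00462963.

S_1 ≈ 78.2174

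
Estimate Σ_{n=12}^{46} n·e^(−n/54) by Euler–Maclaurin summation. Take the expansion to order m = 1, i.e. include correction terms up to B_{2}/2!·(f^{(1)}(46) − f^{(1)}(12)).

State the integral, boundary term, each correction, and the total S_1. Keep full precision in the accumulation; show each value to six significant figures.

The integral term ∫_12^46 x·e^(−x/54) dx = 550.058.
Endpoint term: (f(12) + f(46))/2 = (9.60885 + 19.6247)/2 = 14.6168.
Integral + boundary = 564.674.
Correction k=1: B_{2}/2! · (f^{(1)}(46) − f^{(1)}(12)) = 1/12 · (0.0632036 − 0.622796) = -0.0466327.

S_1 ≈ 564.628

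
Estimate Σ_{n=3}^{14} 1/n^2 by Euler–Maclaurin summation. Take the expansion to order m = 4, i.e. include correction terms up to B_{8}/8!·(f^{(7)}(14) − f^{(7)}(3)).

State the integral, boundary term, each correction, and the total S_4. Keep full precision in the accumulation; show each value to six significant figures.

Integral: ∫_3^14 1/x^2 dx = 0.261905.
Boundary: ½(f(3) + f(14)) = ½(0.111111 + 0.00510204) = 0.0581066.
Integral + boundary = 0.320011.
k=1: B_{2}/(2)! × [f^{(1)}(14) − f^{(1)}(3)] = 1/12 × (-0.000728863 − (-0.0740741)) = 0.00611210.
Partial sum through k=1: 0.326123.
k=2: B_{4}/(4)! × [f^{(3)}(14) − f^{(3)}(3)] = −1/720 × (-4.46243e-05 − (-0.0987654)) = -0.000137112.
Partial sum through k=2: 0.325986.
k=3: B_{6}/(6)! × [f^{(5)}(14) − f^{(5)}(3)] = 1/30240 × (-6.83024e-06 − (-0.329218)) = 1.08866e-05.
Partial sum through k=3: 0.325997.
k=4: B_{8}/(8)! × [f^{(7)}(14) − f^{(7)}(3)] = −1/1209600 × (-1.95150e-06 − (-2.04847)) = -1.69351e-06.

S_4 ≈ 0.325996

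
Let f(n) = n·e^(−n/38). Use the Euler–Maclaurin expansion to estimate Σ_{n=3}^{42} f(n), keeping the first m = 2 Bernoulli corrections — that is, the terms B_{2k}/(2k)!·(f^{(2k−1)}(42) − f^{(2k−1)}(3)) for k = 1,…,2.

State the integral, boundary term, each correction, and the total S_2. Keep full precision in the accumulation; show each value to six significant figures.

S_2 ≈ 441.380

∫_3^42 x·e^(−x/38) dx evaluates to 433.114.
Endpoint term: (f(3) + f(42))/2 = (2.77227 + 13.9072)/2 = 8.33973.
So far: 441.454.
Correction k=1: B_{2}/2! · (f^{(1)}(42) − f^{(1)}(3)) = 1/12 · (-0.0348551 − 0.851134) = -0.0738324.
Partial sum through k=1: 441.380.
Correction k=2: B_{4}/4! · (f^{(3)}(42) − f^{(3)}(3)) = −1/720 · (0.000434482 − 0.00186933) = 1.99284e-06.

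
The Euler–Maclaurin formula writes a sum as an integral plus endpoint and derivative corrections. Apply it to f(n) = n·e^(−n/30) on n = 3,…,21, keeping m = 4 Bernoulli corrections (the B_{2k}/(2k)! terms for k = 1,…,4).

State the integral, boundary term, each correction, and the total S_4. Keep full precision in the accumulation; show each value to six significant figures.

S_4 ≈ 142.529

∫_3^21 x·e^(−x/30) dx evaluates to 136.014.
Endpoint term: (f(3) + f(21))/2 = (2.71451 + 10.4283)/2 = 6.57140.
Running total after boundary: 142.585.
Correction k=1: B_{2}/2! · (f^{(1)}(21) − f^{(1)}(3)) = 1/12 · (0.148976 − 0.814354) = -0.0554482.
Running total after k=1: 142.529.
Correction k=2: B_{4}/4! · (f^{(3)}(21) − f^{(3)}(3)) = −1/720 · (0.00126905 − 0.00291559) = 2.28686e-06.
Running total after k=2: 142.529.
Correction k=3: B_{6}/6! · (f^{(5)}(21) − f^{(5)}(3)) = 1/30240 · (2.63619e-06 − 5.47371e-06) = -9.38331e-11.
Running total after k=3: 142.529.
Correction k=4: B_{8}/8! · (f^{(7)}(21) − f^{(7)}(3)) = −1/1209600 · (4.29148e-09 − 8.56430e-09) = 3.53243e-15.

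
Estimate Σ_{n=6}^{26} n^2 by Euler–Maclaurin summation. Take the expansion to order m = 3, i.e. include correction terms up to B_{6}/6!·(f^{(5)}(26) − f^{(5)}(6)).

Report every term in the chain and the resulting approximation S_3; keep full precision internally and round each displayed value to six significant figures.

S_3 ≈ 6146.00

∫_6^26 x^2 dx evaluates to 5786.67.
Boundary: ½(f(6) + f(26)) = ½(36.0000 + 676.000) = 356.000.
Running total after boundary: 6142.67.
k=1: B_{2}/(2)! × [f^{(1)}(26) − f^{(1)}(6)] = 1/12 × (52.0000 − 12.0000) = 3.33333.
Partial sum through k=1: 6146.00.
k=2: B_{4}/(4)! × [f^{(3)}(26) − f^{(3)}(6)] = −1/720 × (0.00000 − 0.00000) = 0.00000.
Partial sum through k=2: 6146.00.
k=3: B_{6}/(6)! × [f^{(5)}(26) − f^{(5)}(6)] = 1/30240 × (0.00000 − 0.00000) = 0.00000.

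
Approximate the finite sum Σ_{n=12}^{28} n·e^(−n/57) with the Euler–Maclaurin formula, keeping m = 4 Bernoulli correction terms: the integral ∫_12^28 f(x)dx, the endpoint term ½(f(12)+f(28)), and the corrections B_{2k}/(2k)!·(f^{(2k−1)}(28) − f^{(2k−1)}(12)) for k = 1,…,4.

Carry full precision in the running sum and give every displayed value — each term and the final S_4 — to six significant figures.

The integral term ∫_12^28 x·e^(−x/57) dx = 221.818.
Boundary: ½(f(12) + f(28)) = ½(9.72189 + 17.1325) = 13.4272.
Integral + boundary = 235.246.
Correction k=1: B_{2}/2! · (f^{(1)}(28) − f^{(1)}(12)) = 1/12 · (0.311305 − 0.639598) = -0.0273578.
Partial sum through k=1: 235.218.
Correction k=2: B_{4}/4! · (f^{(3)}(28) − f^{(3)}(12)) = −1/720 · (0.000472470 − 0.000695572) = 3.09865e-07.
Partial sum through k=2: 235.218.
Correction k=3: B_{6}/6! · (f^{(5)}(28) − f^{(5)}(12)) = 1/30240 · (2.61349e-07 − 3.67585e-07) = -3.51309e-12.
Partial sum through k=3: 235.218.
Correction k=4: B_{8}/8! · (f^{(7)}(28) − f^{(7)}(12)) = −1/1209600 · (1.16121e-10 − 1.60382e-10) = 3.65914e-17.

S_4 ≈ 235.218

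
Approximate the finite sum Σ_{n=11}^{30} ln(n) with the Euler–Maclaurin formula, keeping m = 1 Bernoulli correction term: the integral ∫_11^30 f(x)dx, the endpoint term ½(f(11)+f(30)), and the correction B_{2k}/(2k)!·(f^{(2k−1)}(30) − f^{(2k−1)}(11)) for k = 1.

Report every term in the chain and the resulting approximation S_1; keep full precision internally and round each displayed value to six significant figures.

∫_11^30 ln(x) dx evaluates to 56.6591.
½[f(11) + f(30)] = ½[2.39790 + 3.40120] = 2.89955.
So far: 59.5586.
Correction k=1: B_{2}/2! · (f^{(1)}(30) − f^{(1)}(11)) = 1/12 · (0.0333333 − 0.0909091) = -0.00479798.

S_1 ≈ 59.5538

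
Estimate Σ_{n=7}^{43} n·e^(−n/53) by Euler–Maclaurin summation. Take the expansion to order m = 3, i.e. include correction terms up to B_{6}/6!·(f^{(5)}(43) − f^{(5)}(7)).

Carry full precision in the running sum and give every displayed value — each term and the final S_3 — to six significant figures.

S_3 ≈ 538.666

∫_7^43 x·e^(−x/53) dx evaluates to 526.104.
Boundary: ½(f(7) + f(43)) = ½(6.13392 + 19.1036) = 12.6188.
Running total after boundary: 538.722.
Correction k=1: B_{2}/2! · (f^{(1)}(43) − f^{(1)}(7)) = 1/12 · (0.0838247 − 0.760540) = -0.0563930.
After k=1: 538.666.
Correction k=2: B_{4}/4! · (f^{(3)}(43) − f^{(3)}(7)) = −1/720 · (0.000346161 − 0.000894657) = 7.61799e-07.
After k=2: 538.666.
Correction k=3: B_{6}/6! · (f^{(5)}(43) − f^{(5)}(7)) = 1/30240 · (2.35842e-07 − 5.40606e-07) = -1.00782e-11.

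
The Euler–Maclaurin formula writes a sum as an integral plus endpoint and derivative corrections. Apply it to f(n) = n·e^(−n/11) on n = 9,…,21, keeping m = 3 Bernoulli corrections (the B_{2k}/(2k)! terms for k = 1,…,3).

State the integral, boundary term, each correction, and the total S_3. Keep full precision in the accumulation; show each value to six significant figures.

S_3 ≈ 48.4235

∫_9^21 x·e^(−x/11) dx evaluates to 44.8996.
½[f(9) + f(21)] = ½[3.97110 + 3.11252] = 3.54181.
Integral + boundary = 48.4414.
Correction k=1: B_{2}/2! · (f^{(1)}(21) − f^{(1)}(9)) = 1/12 · (-0.134741 − 0.0802242) = -0.0179138.
Running total after k=1: 48.4235.
Correction k=2: B_{4}/4! · (f^{(3)}(21) − f^{(3)}(9)) = −1/720 · (0.00133627 − 0.00795612) = 9.19423e-06.
Running total after k=2: 48.4235.
Correction k=3: B_{6}/6! · (f^{(5)}(21) − f^{(5)}(9)) = 1/30240 · (3.12902e-05 − 0.000126027) = -3.13282e-09.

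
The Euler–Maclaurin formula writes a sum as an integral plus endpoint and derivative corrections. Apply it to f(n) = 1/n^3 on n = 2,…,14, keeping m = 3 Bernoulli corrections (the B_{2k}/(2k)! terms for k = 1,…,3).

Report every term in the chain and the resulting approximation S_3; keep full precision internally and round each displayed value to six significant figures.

The integral term ∫_2^14 1/x^3 dx = 0.122449.
Boundary: ½(f(2) + f(14)) = ½(0.125000 + 0.000364431) = 0.0626822.
So far: 0.185131.
Correction k=1: B_{2}/2! · (f^{(1)}(14) − f^{(1)}(2)) = 1/12 · (-7.80925e-05 − (-0.187500)) = 0.0156185.
Partial sum through k=1: 0.200750.
Correction k=2: B_{4}/4! · (f^{(3)}(14) − f^{(3)}(2)) = −1/720 · (-7.96862e-06 − (-0.937500)) = -0.00130207.
Partial sum through k=2: 0.199448.
Correction k=3: B_{6}/6! · (f^{(5)}(14) − f^{(5)}(2)) = 1/30240 · (-1.70756e-06 − (-9.84375)) = 0.000325521.

S_3 ≈ 0.199773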